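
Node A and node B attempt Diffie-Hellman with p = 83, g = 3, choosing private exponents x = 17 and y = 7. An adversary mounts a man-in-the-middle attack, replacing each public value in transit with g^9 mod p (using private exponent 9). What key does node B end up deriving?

Node B receives an adversary's public value M = 3^9 mod 83 instead of the honest one.
3^1 ≡ 3 (mod 83)
3^2 = (3^1)^2 ≡ 3^2 = 9 ≡ 9 (mod 83)
3^4 = (3^2)^2 ≡ 9^2 = 81 ≡ 81 (mod 83)
3^8 = (3^4)^2 ≡ 81^2 = 6561 ≡ 4 (mod 83)
3^9 = 3^8 · 3^1 ≡ 4 · 3 ≡ 12 (mod 83).
So M = 12. Node B computes K = M^7 mod 83.
12^1 ≡ 12 (mod 83)
12^2 = (12^1)^2 ≡ 12^2 = 144 ≡ 61 (mod 83)
12^4 = (12^2)^2 ≡ 61^2 = 3721 ≡ 69 (mod 83)
12^7 = 12^4 · 12^2 · 12^1 ≡ 69 · 61 · 12 ≡ 44 (mod 83).

44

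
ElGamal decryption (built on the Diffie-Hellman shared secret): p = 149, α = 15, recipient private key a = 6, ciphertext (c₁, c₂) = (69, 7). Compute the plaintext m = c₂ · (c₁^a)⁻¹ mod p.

76

Shared mask s = c₁^a mod p = 69^6 mod 149.
69^1 ≡ 69 (mod 149)
69^2 = (69^1)^2 ≡ 69^2 = 4761 ≡ 142 (mod 149)
69^4 = (69^2)^2 ≡ 142^2 = 20164 ≡ 49 (mod 149)
69^6 = 69^4 · 69^2 ≡ 49 · 142 ≡ 104 (mod 149).
So s = 104; s⁻¹ ≡ 96 (mod 149).
m = c₂ · s⁻¹ mod 149 = 7 · 96 mod 149 = 76.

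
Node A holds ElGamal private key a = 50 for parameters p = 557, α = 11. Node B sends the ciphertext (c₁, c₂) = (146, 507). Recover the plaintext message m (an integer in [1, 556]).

Shared mask s = c₁^a mod p = 146^50 mod 557.
146^1 ≡ 146 (mod 557)
146^2 = (146^1)^2 ≡ 146^2 = 21316 ≡ 150 (mod 557)
146^4 = (146^2)^2 ≡ 150^2 = 22500 ≡ 220 (mod 557)
146^8 = (146^4)^2 ≡ 220^2 = 48400 ≡ 498 (mod 557)
146^16 = (146^8)^2 ≡ 498^2 = 248004 ≡ 139 (mod 557)
146^32 = (146^16)^2 ≡ 139^2 = 19321 ≡ 383 (mod 557)
146^50 = 146^32 · 146^16 · 146^2 ≡ 383 · 139 · 150 ≡ 398 (mod 557).
So s = 398; s⁻¹ ≡ 7 (mod 557).
m = c₂ · s⁻¹ mod 557 = 507 · 7 mod 557 = 207.

207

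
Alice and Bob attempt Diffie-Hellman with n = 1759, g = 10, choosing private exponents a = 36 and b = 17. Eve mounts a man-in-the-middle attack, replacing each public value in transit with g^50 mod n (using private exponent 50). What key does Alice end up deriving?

227

Alice receives Eve's public value M = 10^50 mod 1759 instead of the honest one.
10^1 ≡ 10 (mod 1759)
10^2 = (10^1)^2 ≡ 10^2 = 100 ≡ 100 (mod 1759)
10^4 = (10^2)^2 ≡ 100^2 = 10000 ≡ 1205 (mod 1759)
10^8 = (10^4)^2 ≡ 1205^2 = 1452025 ≡ 850 (mod 1759)
10^16 = (10^8)^2 ≡ 850^2 = 722500 ≡ 1310 (mod 1759)
10^32 = (10^16)^2 ≡ 1310^2 = 1716100 ≡ 1075 (mod 1759)
10^50 = 10^32 · 10^16 · 10^2 ≡ 1075 · 1310 · 100 ≡ 1219 (mod 1759).
So M = 1219. Alice computes K = M^36 mod 1759.
1219^1 ≡ 1219 (mod 1759)
1219^2 = (1219^1)^2 ≡ 1219^2 = 1485961 ≡ 1365 (mod 1759)
1219^4 = (1219^2)^2 ≡ 1365^2 = 1863225 ≡ 444 (mod 1759)
1219^8 = (1219^4)^2 ≡ 444^2 = 197136 ≡ 128 (mod 1759)
1219^16 = (1219^8)^2 ≡ 128^2 = 16384 ≡ 553 (mod 1759)
1219^32 = (1219^16)^2 ≡ 553^2 = 305809 ≡ 1502 (mod 1759)
1219^36 = 1219^32 · 1219^4 ≡ 1502 · 444 ≡ 227 (mod 1759).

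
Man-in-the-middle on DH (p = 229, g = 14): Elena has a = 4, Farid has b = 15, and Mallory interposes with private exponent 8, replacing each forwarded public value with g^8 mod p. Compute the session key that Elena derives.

37

Elena receives Mallory's public value M = 14^8 mod 229 instead of the honest one.
14^1 ≡ 14 (mod 229)
14^2 = (14^1)^2 ≡ 14^2 = 196 ≡ 196 (mod 229)
14^4 = (14^2)^2 ≡ 196^2 = 38416 ≡ 173 (mod 229)
14^8 = (14^4)^2 ≡ 173^2 = 29929 ≡ 159 (mod 229)
So M = 159. Elena computes K = M^4 mod 229.
159^1 ≡ 159 (mod 229)
159^2 = (159^1)^2 ≡ 159^2 = 25281 ≡ 91 (mod 229)
159^4 = (159^2)^2 ≡ 91^2 = 8281 ≡ 37 (mod 229)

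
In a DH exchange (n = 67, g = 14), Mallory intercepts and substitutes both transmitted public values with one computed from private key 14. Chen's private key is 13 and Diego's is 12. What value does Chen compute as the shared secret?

9

Chen receives Mallory's public value M = 14^14 mod 67 instead of the honest one.
14^1 ≡ 14 (mod 67)
14^2 = (14^1)^2 ≡ 14^2 = 196 ≡ 62 (mod 67)
14^4 = (14^2)^2 ≡ 62^2 = 3844 ≡ 25 (mod 67)
14^8 = (14^4)^2 ≡ 25^2 = 625 ≡ 22 (mod 67)
14^14 = 14^8 · 14^4 · 14^2 ≡ 22 · 25 · 62 ≡ 64 (mod 67).
So M = 64. Chen computes K = M^13 mod 67.
64^1 ≡ 64 (mod 67)
64^2 = (64^1)^2 ≡ 64^2 = 4096 ≡ 9 (mod 67)
64^4 = (64^2)^2 ≡ 9^2 = 81 ≡ 14 (mod 67)
64^8 = (64^4)^2 ≡ 14^2 = 196 ≡ 62 (mod 67)
64^13 = 64^8 · 64^4 · 64^1 ≡ 62 · 14 · 64 ≡ 9 (mod 67).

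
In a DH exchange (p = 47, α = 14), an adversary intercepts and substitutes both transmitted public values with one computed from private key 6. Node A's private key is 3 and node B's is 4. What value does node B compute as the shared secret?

Node B receives an adversary's public value M = 14^6 mod 47 instead of the honest one.
14^1 ≡ 14 (mod 47)
14^2 = (14^1)^2 ≡ 14^2 = 196 ≡ 8 (mod 47)
14^4 = (14^2)^2 ≡ 8^2 = 64 ≡ 17 (mod 47)
14^6 = 14^4 · 14^2 ≡ 17 · 8 ≡ 42 (mod 47).
So M = 42. Node B computes K = M^4 mod 47.
42^1 ≡ 42 (mod 47)
42^2 = (42^1)^2 ≡ 42^2 = 1764 ≡ 25 (mod 47)
42^4 = (42^2)^2 ≡ 25^2 = 625 ≡ 14 (mod 47)

14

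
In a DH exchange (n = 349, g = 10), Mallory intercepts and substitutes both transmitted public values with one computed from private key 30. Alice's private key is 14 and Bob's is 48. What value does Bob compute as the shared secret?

Bob receives Mallory's public value M = 10^30 mod 349 instead of the honest one.
10^1 ≡ 10 (mod 349)
10^2 = (10^1)^2 ≡ 10^2 = 100 ≡ 100 (mod 349)
10^4 = (10^2)^2 ≡ 100^2 = 10000 ≡ 228 (mod 349)
10^8 = (10^4)^2 ≡ 228^2 = 51984 ≡ 332 (mod 349)
10^16 = (10^8)^2 ≡ 332^2 = 110224 ≡ 289 (mod 349)
10^30 = 10^16 · 10^8 · 10^4 · 10^2 ≡ 289 · 332 · 228 · 100 ≡ 36 (mod 349).
So M = 36. Bob computes K = M^48 mod 349.
36^1 ≡ 36 (mod 349)
36^2 = (36^1)^2 ≡ 36^2 = 1296 ≡ 249 (mod 349)
36^4 = (36^2)^2 ≡ 249^2 = 62001 ≡ 228 (mod 349)
36^8 = (36^4)^2 ≡ 228^2 = 51984 ≡ 332 (mod 349)
36^16 = (36^8)^2 ≡ 332^2 = 110224 ≡ 289 (mod 349)
36^32 = (36^16)^2 ≡ 289^2 = 83521 ≡ 110 (mod 349)
36^48 = 36^32 · 36^16 ≡ 110 · 289 ≡ 31 (mod 349).

31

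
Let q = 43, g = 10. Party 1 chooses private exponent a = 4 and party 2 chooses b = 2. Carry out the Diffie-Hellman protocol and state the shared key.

17

Party 1 sends A = g^a mod q = 10^4 mod 43.
10^1 ≡ 10 (mod 43)
10^2 = (10^1)^2 ≡ 10^2 = 100 ≡ 14 (mod 43)
10^4 = (10^2)^2 ≡ 14^2 = 196 ≡ 24 (mod 43)
So A = 24. Party 2 then computes K = A^b mod q = 24^2 mod 43.
24^1 ≡ 24 (mod 43)
24^2 = (24^1)^2 ≡ 24^2 = 576 ≡ 17 (mod 43)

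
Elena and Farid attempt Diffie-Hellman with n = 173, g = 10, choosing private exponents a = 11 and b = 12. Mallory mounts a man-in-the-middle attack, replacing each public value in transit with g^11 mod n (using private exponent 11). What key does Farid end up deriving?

135

Farid receives Mallory's public value M = 10^11 mod 173 instead of the honest one.
10^1 ≡ 10 (mod 173)
10^2 = (10^1)^2 ≡ 10^2 = 100 ≡ 100 (mod 173)
10^4 = (10^2)^2 ≡ 100^2 = 10000 ≡ 139 (mod 173)
10^8 = (10^4)^2 ≡ 139^2 = 19321 ≡ 118 (mod 173)
10^11 = 10^8 · 10^2 · 10^1 ≡ 118 · 100 · 10 ≡ 14 (mod 173).
So M = 14. Farid computes K = M^12 mod 173.
14^1 ≡ 14 (mod 173)
14^2 = (14^1)^2 ≡ 14^2 = 196 ≡ 23 (mod 173)
14^4 = (14^2)^2 ≡ 23^2 = 529 ≡ 10 (mod 173)
14^8 = (14^4)^2 ≡ 10^2 = 100 ≡ 100 (mod 173)
14^12 = 14^8 · 14^4 ≡ 100 · 10 ≡ 135 (mod 173).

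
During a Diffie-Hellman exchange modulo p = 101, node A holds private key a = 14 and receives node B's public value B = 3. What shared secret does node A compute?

13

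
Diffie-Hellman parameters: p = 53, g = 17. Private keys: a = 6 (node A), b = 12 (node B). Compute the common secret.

47

Node A sends A = g^a mod p = 17^6 mod 53.
17^1 ≡ 17 (mod 53)
17^2 = (17^1)^2 ≡ 17^2 = 289 ≡ 24 (mod 53)
17^4 = (17^2)^2 ≡ 24^2 = 576 ≡ 46 (mod 53)
17^6 = 17^4 · 17^2 ≡ 46 · 24 ≡ 44 (mod 53).
So A = 44. Node B then computes K = A^b mod p = 44^12 mod 53.
44^1 ≡ 44 (mod 53)
44^2 = (44^1)^2 ≡ 44^2 = 1936 ≡ 28 (mod 53)
44^4 = (44^2)^2 ≡ 28^2 = 784 ≡ 42 (mod 53)
44^8 = (44^4)^2 ≡ 42^2 = 1764 ≡ 15 (mod 53)
44^12 = 44^8 · 44^4 ≡ 15 · 42 ≡ 47 (mod 53).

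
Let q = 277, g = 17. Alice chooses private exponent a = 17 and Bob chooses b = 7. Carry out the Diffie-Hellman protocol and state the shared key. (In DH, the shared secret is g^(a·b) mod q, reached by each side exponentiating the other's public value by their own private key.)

Alice sends A = g^a mod q = 17^17 mod 277.
17^1 ≡ 17 (mod 277)
17^2 = (17^1)^2 ≡ 17^2 = 289 ≡ 12 (mod 277)
17^4 = (17^2)^2 ≡ 12^2 = 144 ≡ 144 (mod 277)
17^8 = (17^4)^2 ≡ 144^2 = 20736 ≡ 238 (mod 277)
17^16 = (17^8)^2 ≡ 238^2 = 56644 ≡ 136 (mod 277)
17^17 = 17^16 · 17^1 ≡ 136 · 17 ≡ 96 (mod 277).
So A = 96. Bob then computes K = A^b mod q = 96^7 mod 277.
96^1 ≡ 96 (mod 277)
96^2 = (96^1)^2 ≡ 96^2 = 9216 ≡ 75 (mod 277)
96^4 = (96^2)^2 ≡ 75^2 = 5625 ≡ 85 (mod 277)
96^7 = 96^4 · 96^2 · 96^1 ≡ 85 · 75 · 96 ≡ 107 (mod 277).

107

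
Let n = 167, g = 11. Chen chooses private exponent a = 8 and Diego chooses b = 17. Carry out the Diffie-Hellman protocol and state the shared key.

54

Chen sends A = g^a mod n = 11^8 mod 167.
11^1 ≡ 11 (mod 167)
11^2 = (11^1)^2 ≡ 11^2 = 121 ≡ 121 (mod 167)
11^4 = (11^2)^2 ≡ 121^2 = 14641 ≡ 112 (mod 167)
11^8 = (11^4)^2 ≡ 112^2 = 12544 ≡ 19 (mod 167)
So A = 19. Diego then computes K = A^b mod n = 19^17 mod 167.
19^1 ≡ 19 (mod 167)
19^2 = (19^1)^2 ≡ 19^2 = 361 ≡ 27 (mod 167)
19^4 = (19^2)^2 ≡ 27^2 = 729 ≡ 61 (mod 167)
19^8 = (19^4)^2 ≡ 61^2 = 3721 ≡ 47 (mod 167)
19^16 = (19^8)^2 ≡ 47^2 = 2209 ≡ 38 (mod 167)
19^17 = 19^16 · 19^1 ≡ 38 · 19 ≡ 54 (mod 167).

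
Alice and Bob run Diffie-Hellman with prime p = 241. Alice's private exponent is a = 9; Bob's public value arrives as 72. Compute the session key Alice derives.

41

Shared key K = 72^9 mod 241.
72^1 ≡ 72 (mod 241)
72^2 = (72^1)^2 ≡ 72^2 = 5184 ≡ 123 (mod 241)
72^4 = (72^2)^2 ≡ 123^2 = 15129 ≡ 187 (mod 241)
72^8 = (72^4)^2 ≡ 187^2 = 34969 ≡ 24 (mod 241)
72^9 = 72^8 · 72^1 ≡ 24 · 72 ≡ 41 (mod 241).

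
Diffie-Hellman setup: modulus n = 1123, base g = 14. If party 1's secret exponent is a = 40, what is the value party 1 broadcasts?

Public value = 14^40 mod 1123.
14^1 ≡ 14 (mod 1123)
14^2 = (14^1)^2 ≡ 14^2 = 196 ≡ 196 (mod 1123)
14^4 = (14^2)^2 ≡ 196^2 = 38416 ≡ 234 (mod 1123)
14^8 = (14^4)^2 ≡ 234^2 = 54756 ≡ 852 (mod 1123)
14^16 = (14^8)^2 ≡ 852^2 = 725904 ≡ 446 (mod 1123)
14^32 = (14^16)^2 ≡ 446^2 = 198916 ≡ 145 (mod 1123)
14^40 = 14^32 · 14^8 ≡ 145 · 852 ≡ 10 (mod 1123).

10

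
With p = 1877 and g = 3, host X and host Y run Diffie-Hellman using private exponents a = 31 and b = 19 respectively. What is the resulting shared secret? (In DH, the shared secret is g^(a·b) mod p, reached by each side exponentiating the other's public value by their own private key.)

725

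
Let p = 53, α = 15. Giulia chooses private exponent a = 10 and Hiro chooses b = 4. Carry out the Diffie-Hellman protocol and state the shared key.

15

Giulia sends A = α^a mod p = 15^10 mod 53.
15^1 ≡ 15 (mod 53)
15^2 = (15^1)^2 ≡ 15^2 = 225 ≡ 13 (mod 53)
15^4 = (15^2)^2 ≡ 13^2 = 169 ≡ 10 (mod 53)
15^8 = (15^4)^2 ≡ 10^2 = 100 ≡ 47 (mod 53)
15^10 = 15^8 · 15^2 ≡ 47 · 13 ≡ 28 (mod 53).
So A = 28. Hiro then computes K = A^b mod p = 28^4 mod 53.
28^1 ≡ 28 (mod 53)
28^2 = (28^1)^2 ≡ 28^2 = 784 ≡ 42 (mod 53)
28^4 = (28^2)^2 ≡ 42^2 = 1764 ≡ 15 (mod 53)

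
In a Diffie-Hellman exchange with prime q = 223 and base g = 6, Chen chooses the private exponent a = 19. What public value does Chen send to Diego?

99

Public value = 6^19 (mod 223).
6^1 ≡ 6 (mod 223)
6^2 = (6^1)^2 ≡ 6^2 = 36 ≡ 36 (mod 223)
6^4 = (6^2)^2 ≡ 36^2 = 1296 ≡ 181 (mod 223)
6^8 = (6^4)^2 ≡ 181^2 = 32761 ≡ 203 (mod 223)
6^16 = (6^8)^2 ≡ 203^2 = 41209 ≡ 177 (mod 223)
6^19 = 6^16 · 6^2 · 6^1 ≡ 177 · 36 · 6 ≡ 99 (mod 223).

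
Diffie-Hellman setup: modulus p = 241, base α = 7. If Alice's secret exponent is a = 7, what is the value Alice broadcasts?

46

Public value = 7^{7} \pmod{241}.
7^1 ≡ 7 (mod 241)
7^2 = (7^1)^2 ≡ 7^2 = 49 ≡ 49 (mod 241)
7^4 = (7^2)^2 ≡ 49^2 = 2401 ≡ 232 (mod 241)
7^7 = 7^4 · 7^2 · 7^1 ≡ 232 · 49 · 7 ≡ 46 (mod 241).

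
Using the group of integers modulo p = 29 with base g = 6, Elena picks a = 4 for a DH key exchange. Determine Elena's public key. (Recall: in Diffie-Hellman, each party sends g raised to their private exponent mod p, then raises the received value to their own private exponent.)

Public value = 6^4 mod 29.
6^1 ≡ 6 (mod 29)
6^2 = (6^1)^2 ≡ 6^2 = 36 ≡ 7 (mod 29)
6^4 = (6^2)^2 ≡ 7^2 = 49 ≡ 20 (mod 29)

20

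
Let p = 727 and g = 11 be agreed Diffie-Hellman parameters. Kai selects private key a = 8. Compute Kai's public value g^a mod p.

23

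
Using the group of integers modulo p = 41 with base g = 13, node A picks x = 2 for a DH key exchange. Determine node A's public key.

Public value = 13^2 mod 41.
13^1 ≡ 13 (mod 41)
13^2 = (13^1)^2 ≡ 13^2 = 169 ≡ 5 (mod 41)

5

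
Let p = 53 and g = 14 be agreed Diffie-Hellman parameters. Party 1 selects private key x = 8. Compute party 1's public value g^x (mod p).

Public value = 14^8 (mod 53).
14^1 ≡ 14 (mod 53)
14^2 = (14^1)^2 ≡ 14^2 = 196 ≡ 37 (mod 53)
14^4 = (14^2)^2 ≡ 37^2 = 1369 ≡ 44 (mod 53)
14^8 = (14^4)^2 ≡ 44^2 = 1936 ≡ 28 (mod 53)

28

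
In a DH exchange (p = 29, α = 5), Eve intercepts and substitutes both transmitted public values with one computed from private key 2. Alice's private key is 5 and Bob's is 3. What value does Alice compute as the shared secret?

20

Alice receives Eve's public value M = 5^2 mod 29 instead of the honest one.
5^1 ≡ 5 (mod 29)
5^2 = (5^1)^2 ≡ 5^2 = 25 ≡ 25 (mod 29)
So M = 25. Alice computes K = M^5 mod 29.
25^1 ≡ 25 (mod 29)
25^2 = (25^1)^2 ≡ 25^2 = 625 ≡ 16 (mod 29)
25^4 = (25^2)^2 ≡ 16^2 = 256 ≡ 24 (mod 29)
25^5 = 25^4 · 25^1 ≡ 24 · 25 ≡ 20 (mod 29).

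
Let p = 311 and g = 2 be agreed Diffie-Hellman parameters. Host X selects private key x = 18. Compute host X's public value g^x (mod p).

282

Public value = 2^18 (mod 311).
2^1 ≡ 2 (mod 311)
2^2 = (2^1)^2 ≡ 2^2 = 4 ≡ 4 (mod 311)
2^4 = (2^2)^2 ≡ 4^2 = 16 ≡ 16 (mod 311)
2^8 = (2^4)^2 ≡ 16^2 = 256 ≡ 256 (mod 311)
2^16 = (2^8)^2 ≡ 256^2 = 65536 ≡ 226 (mod 311)
2^18 = 2^16 · 2^2 ≡ 226 · 4 ≡ 282 (mod 311).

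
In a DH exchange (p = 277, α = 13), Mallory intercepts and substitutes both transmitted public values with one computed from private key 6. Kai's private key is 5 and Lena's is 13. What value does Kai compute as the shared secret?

16

Kai receives Mallory's public value M = 13^6 mod 277 instead of the honest one.
13^1 ≡ 13 (mod 277)
13^2 = (13^1)^2 ≡ 13^2 = 169 ≡ 169 (mod 277)
13^4 = (13^2)^2 ≡ 169^2 = 28561 ≡ 30 (mod 277)
13^6 = 13^4 · 13^2 ≡ 30 · 169 ≡ 84 (mod 277).
So M = 84. Kai computes K = M^5 mod 277.
84^1 ≡ 84 (mod 277)
84^2 = (84^1)^2 ≡ 84^2 = 7056 ≡ 131 (mod 277)
84^4 = (84^2)^2 ≡ 131^2 = 17161 ≡ 264 (mod 277)
84^5 = 84^4 · 84^1 ≡ 264 · 84 ≡ 16 (mod 277).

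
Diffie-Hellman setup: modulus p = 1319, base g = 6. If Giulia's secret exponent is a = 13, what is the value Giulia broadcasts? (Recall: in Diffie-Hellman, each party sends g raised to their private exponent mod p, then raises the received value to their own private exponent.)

Public value = 6^13 (mod 1319).
6^1 ≡ 6 (mod 1319)
6^2 = (6^1)^2 ≡ 6^2 = 36 ≡ 36 (mod 1319)
6^4 = (6^2)^2 ≡ 36^2 = 1296 ≡ 1296 (mod 1319)
6^8 = (6^4)^2 ≡ 1296^2 = 1679616 ≡ 529 (mod 1319)
6^13 = 6^8 · 6^4 · 6^1 ≡ 529 · 1296 · 6 ≡ 862 (mod 1319).

862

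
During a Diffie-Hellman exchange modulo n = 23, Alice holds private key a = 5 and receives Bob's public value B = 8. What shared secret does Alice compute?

Shared key K = 8^5 mod 23.
8^1 ≡ 8 (mod 23)
8^2 = (8^1)^2 ≡ 8^2 = 64 ≡ 18 (mod 23)
8^4 = (8^2)^2 ≡ 18^2 = 324 ≡ 2 (mod 23)
8^5 = 8^4 · 8^1 ≡ 2 · 8 ≡ 16 (mod 23).

16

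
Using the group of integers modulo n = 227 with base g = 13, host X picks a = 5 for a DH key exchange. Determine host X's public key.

Public value = 13^5 mod 227.
13^1 ≡ 13 (mod 227)
13^2 = (13^1)^2 ≡ 13^2 = 169 ≡ 169 (mod 227)
13^4 = (13^2)^2 ≡ 169^2 = 28561 ≡ 186 (mod 227)
13^5 = 13^4 · 13^1 ≡ 186 · 13 ≡ 148 (mod 227).

148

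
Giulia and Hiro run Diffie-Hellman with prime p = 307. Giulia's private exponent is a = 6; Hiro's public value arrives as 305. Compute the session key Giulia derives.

Shared key K = 305^6 mod 307.
305^1 ≡ 305 (mod 307)
305^2 = (305^1)^2 ≡ 305^2 = 93025 ≡ 4 (mod 307)
305^4 = (305^2)^2 ≡ 4^2 = 16 ≡ 16 (mod 307)
305^6 = 305^4 · 305^2 ≡ 16 · 4 ≡ 64 (mod 307).

64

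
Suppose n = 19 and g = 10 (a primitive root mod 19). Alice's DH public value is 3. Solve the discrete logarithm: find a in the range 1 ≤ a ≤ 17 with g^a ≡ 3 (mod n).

Try successive powers of 10 modulo 19:
10^1 ≡ 10
10^2 ≡ 5
10^3 ≡ 12
10^4 ≡ 6
10^5 ≡ 3
Found: a = 5.

5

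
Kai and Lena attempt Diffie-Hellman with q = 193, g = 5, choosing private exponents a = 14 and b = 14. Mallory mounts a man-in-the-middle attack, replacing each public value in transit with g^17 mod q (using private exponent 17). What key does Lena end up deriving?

Lena receives Mallory's public value M = 5^17 mod 193 instead of the honest one.
5^1 ≡ 5 (mod 193)
5^2 = (5^1)^2 ≡ 5^2 = 25 ≡ 25 (mod 193)
5^4 = (5^2)^2 ≡ 25^2 = 625 ≡ 46 (mod 193)
5^8 = (5^4)^2 ≡ 46^2 = 2116 ≡ 186 (mod 193)
5^16 = (5^8)^2 ≡ 186^2 = 34596 ≡ 49 (mod 193)
5^17 = 5^16 · 5^1 ≡ 49 · 5 ≡ 52 (mod 193).
So M = 52. Lena computes K = M^14 mod 193.
52^1 ≡ 52 (mod 193)
52^2 = (52^1)^2 ≡ 52^2 = 2704 ≡ 2 (mod 193)
52^4 = (52^2)^2 ≡ 2^2 = 4 ≡ 4 (mod 193)
52^8 = (52^4)^2 ≡ 4^2 = 16 ≡ 16 (mod 193)
52^14 = 52^8 · 52^4 · 52^2 ≡ 16 · 4 · 2 ≡ 128 (mod 193).

128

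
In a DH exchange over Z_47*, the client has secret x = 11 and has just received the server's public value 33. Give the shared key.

15

Shared key K = 33^11 mod 47.
33^1 ≡ 33 (mod 47)
33^2 = (33^1)^2 ≡ 33^2 = 1089 ≡ 8 (mod 47)
33^4 = (33^2)^2 ≡ 8^2 = 64 ≡ 17 (mod 47)
33^8 = (33^4)^2 ≡ 17^2 = 289 ≡ 7 (mod 47)
33^11 = 33^8 · 33^2 · 33^1 ≡ 7 · 8 · 33 ≡ 15 (mod 47).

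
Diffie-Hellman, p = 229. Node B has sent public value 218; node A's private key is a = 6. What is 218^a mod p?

Shared key K = 218^6 mod 229.
218^1 ≡ 218 (mod 229)
218^2 = (218^1)^2 ≡ 218^2 = 47524 ≡ 121 (mod 229)
218^4 = (218^2)^2 ≡ 121^2 = 14641 ≡ 214 (mod 229)
218^6 = 218^4 · 218^2 ≡ 214 · 121 ≡ 17 (mod 229).

17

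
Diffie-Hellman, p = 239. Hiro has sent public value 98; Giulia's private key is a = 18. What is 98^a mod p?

Shared key K = 98^18 mod 239.
98^1 ≡ 98 (mod 239)
98^2 = (98^1)^2 ≡ 98^2 = 9604 ≡ 44 (mod 239)
98^4 = (98^2)^2 ≡ 44^2 = 1936 ≡ 24 (mod 239)
98^8 = (98^4)^2 ≡ 24^2 = 576 ≡ 98 (mod 239)
98^16 = (98^8)^2 ≡ 98^2 = 9604 ≡ 44 (mod 239)
98^18 = 98^16 · 98^2 ≡ 44 · 44 ≡ 24 (mod 239).

24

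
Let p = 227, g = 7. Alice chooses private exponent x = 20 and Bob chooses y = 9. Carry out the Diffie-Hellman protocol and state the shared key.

Alice sends A = g^x mod p = 7^20 mod 227.
7^1 ≡ 7 (mod 227)
7^2 = (7^1)^2 ≡ 7^2 = 49 ≡ 49 (mod 227)
7^4 = (7^2)^2 ≡ 49^2 = 2401 ≡ 131 (mod 227)
7^8 = (7^4)^2 ≡ 131^2 = 17161 ≡ 136 (mod 227)
7^16 = (7^8)^2 ≡ 136^2 = 18496 ≡ 109 (mod 227)
7^20 = 7^16 · 7^4 ≡ 109 · 131 ≡ 205 (mod 227).
So A = 205. Bob then computes K = A^y mod p = 205^9 mod 227.
205^1 ≡ 205 (mod 227)
205^2 = (205^1)^2 ≡ 205^2 = 42025 ≡ 30 (mod 227)
205^4 = (205^2)^2 ≡ 30^2 = 900 ≡ 219 (mod 227)
205^8 = (205^4)^2 ≡ 219^2 = 47961 ≡ 64 (mod 227)
205^9 = 205^8 · 205^1 ≡ 64 · 205 ≡ 181 (mod 227).

181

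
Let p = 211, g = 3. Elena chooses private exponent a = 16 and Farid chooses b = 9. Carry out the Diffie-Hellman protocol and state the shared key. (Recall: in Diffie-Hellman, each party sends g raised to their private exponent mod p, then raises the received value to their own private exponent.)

79

Farid sends B = g^b mod p = 3^9 mod 211.
3^1 ≡ 3 (mod 211)
3^2 = (3^1)^2 ≡ 3^2 = 9 ≡ 9 (mod 211)
3^4 = (3^2)^2 ≡ 9^2 = 81 ≡ 81 (mod 211)
3^8 = (3^4)^2 ≡ 81^2 = 6561 ≡ 20 (mod 211)
3^9 = 3^8 · 3^1 ≡ 20 · 3 ≡ 60 (mod 211).
So B = 60. Elena then computes K = B^a mod p = 60^16 mod 211.
60^1 ≡ 60 (mod 211)
60^2 = (60^1)^2 ≡ 60^2 = 3600 ≡ 13 (mod 211)
60^4 = (60^2)^2 ≡ 13^2 = 169 ≡ 169 (mod 211)
60^8 = (60^4)^2 ≡ 169^2 = 28561 ≡ 76 (mod 211)
60^16 = (60^8)^2 ≡ 76^2 = 5776 ≡ 79 (mod 211)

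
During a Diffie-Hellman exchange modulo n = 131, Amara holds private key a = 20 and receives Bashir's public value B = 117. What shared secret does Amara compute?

Shared key K = 117^20 mod 131.
117^1 ≡ 117 (mod 131)
117^2 = (117^1)^2 ≡ 117^2 = 13689 ≡ 65 (mod 131)
117^4 = (117^2)^2 ≡ 65^2 = 4225 ≡ 33 (mod 131)
117^8 = (117^4)^2 ≡ 33^2 = 1089 ≡ 41 (mod 131)
117^16 = (117^8)^2 ≡ 41^2 = 1681 ≡ 109 (mod 131)
117^20 = 117^16 · 117^4 ≡ 109 · 33 ≡ 60 (mod 131).

60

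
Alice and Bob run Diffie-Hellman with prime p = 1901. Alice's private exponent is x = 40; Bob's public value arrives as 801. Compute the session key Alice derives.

35

Shared key K = 801^40 mod 1901.
801^1 ≡ 801 (mod 1901)
801^2 = (801^1)^2 ≡ 801^2 = 641601 ≡ 964 (mod 1901)
801^4 = (801^2)^2 ≡ 964^2 = 929296 ≡ 1608 (mod 1901)
801^8 = (801^4)^2 ≡ 1608^2 = 2585664 ≡ 304 (mod 1901)
801^16 = (801^8)^2 ≡ 304^2 = 92416 ≡ 1168 (mod 1901)
801^32 = (801^16)^2 ≡ 1168^2 = 1364224 ≡ 1207 (mod 1901)
801^40 = 801^32 · 801^8 ≡ 1207 · 304 ≡ 35 (mod 1901).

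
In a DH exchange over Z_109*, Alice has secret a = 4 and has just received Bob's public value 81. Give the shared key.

Shared key K = 81^4 mod 109.
81^1 ≡ 81 (mod 109)
81^2 = (81^1)^2 ≡ 81^2 = 6561 ≡ 21 (mod 109)
81^4 = (81^2)^2 ≡ 21^2 = 441 ≡ 5 (mod 109)

5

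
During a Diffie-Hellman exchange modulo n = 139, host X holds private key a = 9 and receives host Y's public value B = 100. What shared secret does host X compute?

Shared key K = 100^9 mod 139.
100^1 ≡ 100 (mod 139)
100^2 = (100^1)^2 ≡ 100^2 = 10000 ≡ 131 (mod 139)
100^4 = (100^2)^2 ≡ 131^2 = 17161 ≡ 64 (mod 139)
100^8 = (100^4)^2 ≡ 64^2 = 4096 ≡ 65 (mod 139)
100^9 = 100^8 · 100^1 ≡ 65 · 100 ≡ 106 (mod 139).

106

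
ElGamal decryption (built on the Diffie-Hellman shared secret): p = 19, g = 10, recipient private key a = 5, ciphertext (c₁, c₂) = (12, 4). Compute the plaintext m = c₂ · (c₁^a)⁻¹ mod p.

Shared mask s = c₁^a mod p = 12^5 mod 19.
12^1 ≡ 12 (mod 19)
12^2 = (12^1)^2 ≡ 12^2 = 144 ≡ 11 (mod 19)
12^4 = (12^2)^2 ≡ 11^2 = 121 ≡ 7 (mod 19)
12^5 = 12^4 · 12^1 ≡ 7 · 12 ≡ 8 (mod 19).
So s = 8; s⁻¹ ≡ 12 (mod 19).
m = c₂ · s⁻¹ mod 19 = 4 · 12 mod 19 = 10.

10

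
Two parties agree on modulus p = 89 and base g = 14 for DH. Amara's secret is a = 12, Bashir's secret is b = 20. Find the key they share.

Bashir sends B = g^b mod p = 14^20 mod 89.
14^1 ≡ 14 (mod 89)
14^2 = (14^1)^2 ≡ 14^2 = 196 ≡ 18 (mod 89)
14^4 = (14^2)^2 ≡ 18^2 = 324 ≡ 57 (mod 89)
14^8 = (14^4)^2 ≡ 57^2 = 3249 ≡ 45 (mod 89)
14^16 = (14^8)^2 ≡ 45^2 = 2025 ≡ 67 (mod 89)
14^20 = 14^16 · 14^4 ≡ 67 · 57 ≡ 81 (mod 89).
So B = 81. Amara then computes K = B^a mod p = 81^12 mod 89.
81^1 ≡ 81 (mod 89)
81^2 = (81^1)^2 ≡ 81^2 = 6561 ≡ 64 (mod 89)
81^4 = (81^2)^2 ≡ 64^2 = 4096 ≡ 2 (mod 89)
81^8 = (81^4)^2 ≡ 2^2 = 4 ≡ 4 (mod 89)
81^12 = 81^8 · 81^4 ≡ 4 · 2 ≡ 8 (mod 89).

8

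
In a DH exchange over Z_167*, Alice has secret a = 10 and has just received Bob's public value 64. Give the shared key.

Shared key K = 64^10 mod 167.
64^1 ≡ 64 (mod 167)
64^2 = (64^1)^2 ≡ 64^2 = 4096 ≡ 88 (mod 167)
64^4 = (64^2)^2 ≡ 88^2 = 7744 ≡ 62 (mod 167)
64^8 = (64^4)^2 ≡ 62^2 = 3844 ≡ 3 (mod 167)
64^10 = 64^8 · 64^2 ≡ 3 · 88 ≡ 97 (mod 167).

97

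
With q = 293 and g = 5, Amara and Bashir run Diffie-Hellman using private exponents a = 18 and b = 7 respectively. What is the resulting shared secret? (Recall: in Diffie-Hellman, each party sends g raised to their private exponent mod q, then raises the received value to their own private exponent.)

212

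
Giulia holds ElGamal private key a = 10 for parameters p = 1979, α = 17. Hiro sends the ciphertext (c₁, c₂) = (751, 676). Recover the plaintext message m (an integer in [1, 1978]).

155

Shared mask s = c₁^a mod p = 751^10 mod 1979.
751^1 ≡ 751 (mod 1979)
751^2 = (751^1)^2 ≡ 751^2 = 564001 ≡ 1965 (mod 1979)
751^4 = (751^2)^2 ≡ 1965^2 = 3861225 ≡ 196 (mod 1979)
751^8 = (751^4)^2 ≡ 196^2 = 38416 ≡ 815 (mod 1979)
751^10 = 751^8 · 751^2 ≡ 815 · 1965 ≡ 464 (mod 1979).
So s = 464; s⁻¹ ≡ 1625 (mod 1979).
m = c₂ · s⁻¹ mod 1979 = 676 · 1625 mod 1979 = 155.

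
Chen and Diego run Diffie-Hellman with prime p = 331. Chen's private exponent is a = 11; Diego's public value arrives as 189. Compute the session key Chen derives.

150

Shared key K = 189^11 mod 331.
189^1 ≡ 189 (mod 331)
189^2 = (189^1)^2 ≡ 189^2 = 35721 ≡ 304 (mod 331)
189^4 = (189^2)^2 ≡ 304^2 = 92416 ≡ 67 (mod 331)
189^8 = (189^4)^2 ≡ 67^2 = 4489 ≡ 186 (mod 331)
189^11 = 189^8 · 189^2 · 189^1 ≡ 186 · 304 · 189 ≡ 150 (mod 331).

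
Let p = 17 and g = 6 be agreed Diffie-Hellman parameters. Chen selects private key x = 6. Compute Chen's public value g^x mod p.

8

Public value = 6^6 mod 17.
6^1 ≡ 6 (mod 17)
6^2 = (6^1)^2 ≡ 6^2 = 36 ≡ 2 (mod 17)
6^4 = (6^2)^2 ≡ 2^2 = 4 ≡ 4 (mod 17)
6^6 = 6^4 · 6^2 ≡ 4 · 2 ≡ 8 (mod 17).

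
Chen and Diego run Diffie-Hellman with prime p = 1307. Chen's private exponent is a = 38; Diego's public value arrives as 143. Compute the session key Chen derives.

473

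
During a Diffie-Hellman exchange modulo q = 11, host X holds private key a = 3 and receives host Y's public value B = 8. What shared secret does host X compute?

6

Shared key K = 8^3 mod 11.
8^1 ≡ 8 (mod 11)
8^2 = (8^1)^2 ≡ 8^2 = 64 ≡ 9 (mod 11)
8^3 = 8^2 · 8^1 ≡ 9 · 8 ≡ 6 (mod 11).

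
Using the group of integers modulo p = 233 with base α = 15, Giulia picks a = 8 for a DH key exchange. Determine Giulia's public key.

Public value = 15^8 mod 233.
15^1 ≡ 15 (mod 233)
15^2 = (15^1)^2 ≡ 15^2 = 225 ≡ 225 (mod 233)
15^4 = (15^2)^2 ≡ 225^2 = 50625 ≡ 64 (mod 233)
15^8 = (15^4)^2 ≡ 64^2 = 4096 ≡ 135 (mod 233)

135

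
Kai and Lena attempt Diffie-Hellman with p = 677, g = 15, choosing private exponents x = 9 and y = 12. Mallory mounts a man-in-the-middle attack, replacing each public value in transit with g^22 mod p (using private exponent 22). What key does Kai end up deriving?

169

Kai receives Mallory's public value M = 15^22 mod 677 instead of the honest one.
15^1 ≡ 15 (mod 677)
15^2 = (15^1)^2 ≡ 15^2 = 225 ≡ 225 (mod 677)
15^4 = (15^2)^2 ≡ 225^2 = 50625 ≡ 527 (mod 677)
15^8 = (15^4)^2 ≡ 527^2 = 277729 ≡ 159 (mod 677)
15^16 = (15^8)^2 ≡ 159^2 = 25281 ≡ 232 (mod 677)
15^22 = 15^16 · 15^4 · 15^2 ≡ 232 · 527 · 225 ≡ 182 (mod 677).
So M = 182. Kai computes K = M^9 mod 677.
182^1 ≡ 182 (mod 677)
182^2 = (182^1)^2 ≡ 182^2 = 33124 ≡ 628 (mod 677)
182^4 = (182^2)^2 ≡ 628^2 = 394384 ≡ 370 (mod 677)
182^8 = (182^4)^2 ≡ 370^2 = 136900 ≡ 146 (mod 677)
182^9 = 182^8 · 182^1 ≡ 146 · 182 ≡ 169 (mod 677).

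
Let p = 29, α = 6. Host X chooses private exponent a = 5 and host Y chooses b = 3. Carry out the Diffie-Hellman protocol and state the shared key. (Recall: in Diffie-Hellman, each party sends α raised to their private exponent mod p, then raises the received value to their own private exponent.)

6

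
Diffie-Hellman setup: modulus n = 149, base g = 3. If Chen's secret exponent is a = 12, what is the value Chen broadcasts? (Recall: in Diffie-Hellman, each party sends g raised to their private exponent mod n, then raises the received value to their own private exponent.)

Public value = 3^12 (mod 149).
3^1 ≡ 3 (mod 149)
3^2 = (3^1)^2 ≡ 3^2 = 9 ≡ 9 (mod 149)
3^4 = (3^2)^2 ≡ 9^2 = 81 ≡ 81 (mod 149)
3^8 = (3^4)^2 ≡ 81^2 = 6561 ≡ 5 (mod 149)
3^12 = 3^8 · 3^4 ≡ 5 · 81 ≡ 107 (mod 149).

107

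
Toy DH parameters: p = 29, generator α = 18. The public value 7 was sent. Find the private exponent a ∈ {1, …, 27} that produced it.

24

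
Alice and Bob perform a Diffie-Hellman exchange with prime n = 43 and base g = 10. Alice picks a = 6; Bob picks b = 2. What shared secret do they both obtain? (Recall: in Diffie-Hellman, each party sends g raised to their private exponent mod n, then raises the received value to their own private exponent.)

Bob sends B = g^b mod n = 10^2 mod 43.
10^1 ≡ 10 (mod 43)
10^2 = (10^1)^2 ≡ 10^2 = 100 ≡ 14 (mod 43)
So B = 14. Alice then computes K = B^a mod n = 14^6 mod 43.
14^1 ≡ 14 (mod 43)
14^2 = (14^1)^2 ≡ 14^2 = 196 ≡ 24 (mod 43)
14^4 = (14^2)^2 ≡ 24^2 = 576 ≡ 17 (mod 43)
14^6 = 14^4 · 14^2 ≡ 17 · 24 ≡ 21 (mod 43).

21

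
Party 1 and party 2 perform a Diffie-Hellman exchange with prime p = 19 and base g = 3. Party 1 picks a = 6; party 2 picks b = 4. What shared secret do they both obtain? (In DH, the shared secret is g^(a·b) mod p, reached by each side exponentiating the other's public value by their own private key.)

Party 2 sends B = g^b mod p = 3^4 mod 19.
3^1 ≡ 3 (mod 19)
3^2 = (3^1)^2 ≡ 3^2 = 9 ≡ 9 (mod 19)
3^4 = (3^2)^2 ≡ 9^2 = 81 ≡ 5 (mod 19)
So B = 5. Party 1 then computes K = B^a mod p = 5^6 mod 19.
5^1 ≡ 5 (mod 19)
5^2 = (5^1)^2 ≡ 5^2 = 25 ≡ 6 (mod 19)
5^4 = (5^2)^2 ≡ 6^2 = 36 ≡ 17 (mod 19)
5^6 = 5^4 · 5^2 ≡ 17 · 6 ≡ 7 (mod 19).

7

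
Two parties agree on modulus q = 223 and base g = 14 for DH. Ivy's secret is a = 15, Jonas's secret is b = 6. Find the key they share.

Jonas sends B = g^b mod q = 14^6 mod 223.
14^1 ≡ 14 (mod 223)
14^2 = (14^1)^2 ≡ 14^2 = 196 ≡ 196 (mod 223)
14^4 = (14^2)^2 ≡ 196^2 = 38416 ≡ 60 (mod 223)
14^6 = 14^4 · 14^2 ≡ 60 · 196 ≡ 164 (mod 223).
So B = 164. Ivy then computes K = B^a mod q = 164^15 mod 223.
164^1 ≡ 164 (mod 223)
164^2 = (164^1)^2 ≡ 164^2 = 26896 ≡ 136 (mod 223)
164^4 = (164^2)^2 ≡ 136^2 = 18496 ≡ 210 (mod 223)
164^8 = (164^4)^2 ≡ 210^2 = 44100 ≡ 169 (mod 223)
164^15 = 164^8 · 164^4 · 164^2 · 164^1 ≡ 169 · 210 · 136 · 164 ≡ 132 (mod 223).

132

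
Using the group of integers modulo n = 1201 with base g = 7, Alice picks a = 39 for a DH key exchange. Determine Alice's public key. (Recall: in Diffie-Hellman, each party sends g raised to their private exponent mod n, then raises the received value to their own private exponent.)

858

Public value = 7^39 (mod 1201).
7^1 ≡ 7 (mod 1201)
7^2 = (7^1)^2 ≡ 7^2 = 49 ≡ 49 (mod 1201)
7^4 = (7^2)^2 ≡ 49^2 = 2401 ≡ 1200 (mod 1201)
7^8 = (7^4)^2 ≡ 1200^2 = 1440000 ≡ 1 (mod 1201)
7^16 = (7^8)^2 ≡ 1^2 = 1 ≡ 1 (mod 1201)
7^32 = (7^16)^2 ≡ 1^2 = 1 ≡ 1 (mod 1201)
7^39 = 7^32 · 7^4 · 7^2 · 7^1 ≡ 1 · 1200 · 49 · 7 ≡ 858 (mod 1201).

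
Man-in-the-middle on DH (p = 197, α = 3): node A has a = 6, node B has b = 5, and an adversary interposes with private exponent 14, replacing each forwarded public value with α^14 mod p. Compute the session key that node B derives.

93

Node B receives an adversary's public value M = 3^14 mod 197 instead of the honest one.
3^1 ≡ 3 (mod 197)
3^2 = (3^1)^2 ≡ 3^2 = 9 ≡ 9 (mod 197)
3^4 = (3^2)^2 ≡ 9^2 = 81 ≡ 81 (mod 197)
3^8 = (3^4)^2 ≡ 81^2 = 6561 ≡ 60 (mod 197)
3^14 = 3^8 · 3^4 · 3^2 ≡ 60 · 81 · 9 ≡ 6 (mod 197).
So M = 6. Node B computes K = M^5 mod 197.
6^1 ≡ 6 (mod 197)
6^2 = (6^1)^2 ≡ 6^2 = 36 ≡ 36 (mod 197)
6^4 = (6^2)^2 ≡ 36^2 = 1296 ≡ 114 (mod 197)
6^5 = 6^4 · 6^1 ≡ 114 · 6 ≡ 93 (mod 197).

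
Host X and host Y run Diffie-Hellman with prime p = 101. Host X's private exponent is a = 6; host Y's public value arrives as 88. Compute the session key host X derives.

19

Shared key K = 88^6 mod 101.
88^1 ≡ 88 (mod 101)
88^2 = (88^1)^2 ≡ 88^2 = 7744 ≡ 68 (mod 101)
88^4 = (88^2)^2 ≡ 68^2 = 4624 ≡ 79 (mod 101)
88^6 = 88^4 · 88^2 ≡ 79 · 68 ≡ 19 (mod 101).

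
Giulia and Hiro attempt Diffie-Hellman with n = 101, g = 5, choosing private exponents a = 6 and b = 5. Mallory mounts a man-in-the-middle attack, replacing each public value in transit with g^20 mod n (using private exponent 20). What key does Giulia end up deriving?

Giulia receives Mallory's public value M = 5^20 mod 101 instead of the honest one.
5^1 ≡ 5 (mod 101)
5^2 = (5^1)^2 ≡ 5^2 = 25 ≡ 25 (mod 101)
5^4 = (5^2)^2 ≡ 25^2 = 625 ≡ 19 (mod 101)
5^8 = (5^4)^2 ≡ 19^2 = 361 ≡ 58 (mod 101)
5^16 = (5^8)^2 ≡ 58^2 = 3364 ≡ 31 (mod 101)
5^20 = 5^16 · 5^4 ≡ 31 · 19 ≡ 84 (mod 101).
So M = 84. Giulia computes K = M^6 mod 101.
84^1 ≡ 84 (mod 101)
84^2 = (84^1)^2 ≡ 84^2 = 7056 ≡ 87 (mod 101)
84^4 = (84^2)^2 ≡ 87^2 = 7569 ≡ 95 (mod 101)
84^6 = 84^4 · 84^2 ≡ 95 · 87 ≡ 84 (mod 101).

84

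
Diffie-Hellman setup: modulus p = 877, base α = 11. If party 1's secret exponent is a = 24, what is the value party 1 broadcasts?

Public value = 11^24 (mod 877).
11^1 ≡ 11 (mod 877)
11^2 = (11^1)^2 ≡ 11^2 = 121 ≡ 121 (mod 877)
11^4 = (11^2)^2 ≡ 121^2 = 14641 ≡ 609 (mod 877)
11^8 = (11^4)^2 ≡ 609^2 = 370881 ≡ 787 (mod 877)
11^16 = (11^8)^2 ≡ 787^2 = 619369 ≡ 207 (mod 877)
11^24 = 11^16 · 11^8 ≡ 207 · 787 ≡ 664 (mod 877).

664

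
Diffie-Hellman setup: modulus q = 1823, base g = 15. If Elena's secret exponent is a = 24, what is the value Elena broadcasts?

Public value = 15^24 (mod 1823).
15^1 ≡ 15 (mod 1823)
15^2 = (15^1)^2 ≡ 15^2 = 225 ≡ 225 (mod 1823)
15^4 = (15^2)^2 ≡ 225^2 = 50625 ≡ 1404 (mod 1823)
15^8 = (15^4)^2 ≡ 1404^2 = 1971216 ≡ 553 (mod 1823)
15^16 = (15^8)^2 ≡ 553^2 = 305809 ≡ 1368 (mod 1823)
15^24 = 15^16 · 15^8 ≡ 1368 · 553 ≡ 1782 (mod 1823).

1782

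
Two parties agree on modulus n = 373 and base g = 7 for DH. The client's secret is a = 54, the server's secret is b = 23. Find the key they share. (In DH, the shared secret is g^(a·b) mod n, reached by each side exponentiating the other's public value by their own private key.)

49

The client sends A = g^a mod n = 7^54 mod 373.
7^1 ≡ 7 (mod 373)
7^2 = (7^1)^2 ≡ 7^2 = 49 ≡ 49 (mod 373)
7^4 = (7^2)^2 ≡ 49^2 = 2401 ≡ 163 (mod 373)
7^8 = (7^4)^2 ≡ 163^2 = 26569 ≡ 86 (mod 373)
7^16 = (7^8)^2 ≡ 86^2 = 7396 ≡ 309 (mod 373)
7^32 = (7^16)^2 ≡ 309^2 = 95481 ≡ 366 (mod 373)
7^54 = 7^32 · 7^16 · 7^4 · 7^2 ≡ 366 · 309 · 163 · 49 ≡ 360 (mod 373).
So A = 360. The server then computes K = A^b mod n = 360^23 mod 373.
360^1 ≡ 360 (mod 373)
360^2 = (360^1)^2 ≡ 360^2 = 129600 ≡ 169 (mod 373)
360^4 = (360^2)^2 ≡ 169^2 = 28561 ≡ 213 (mod 373)
360^8 = (360^4)^2 ≡ 213^2 = 45369 ≡ 236 (mod 373)
360^16 = (360^8)^2 ≡ 236^2 = 55696 ≡ 119 (mod 373)
360^23 = 360^16 · 360^4 · 360^2 · 360^1 ≡ 119 · 213 · 169 · 360 ≡ 49 (mod 373).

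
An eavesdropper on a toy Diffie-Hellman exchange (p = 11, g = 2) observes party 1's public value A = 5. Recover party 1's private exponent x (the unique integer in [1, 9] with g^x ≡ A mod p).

Try successive powers of 2 modulo 11:
2^1 ≡ 2
2^2 ≡ 4
2^3 ≡ 8
2^4 ≡ 5
Found: x = 4.

4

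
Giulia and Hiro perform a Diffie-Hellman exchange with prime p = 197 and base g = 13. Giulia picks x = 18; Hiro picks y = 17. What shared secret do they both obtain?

64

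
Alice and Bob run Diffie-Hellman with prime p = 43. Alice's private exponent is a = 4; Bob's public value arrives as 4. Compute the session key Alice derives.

Shared key K = 4^4 mod 43.
4^1 ≡ 4 (mod 43)
4^2 = (4^1)^2 ≡ 4^2 = 16 ≡ 16 (mod 43)
4^4 = (4^2)^2 ≡ 16^2 = 256 ≡ 41 (mod 43)

41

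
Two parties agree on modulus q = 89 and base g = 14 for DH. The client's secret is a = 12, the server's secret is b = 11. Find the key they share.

88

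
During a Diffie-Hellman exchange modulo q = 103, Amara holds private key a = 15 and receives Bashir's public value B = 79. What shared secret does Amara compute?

76

Shared key K = 79^15 mod 103.
79^1 ≡ 79 (mod 103)
79^2 = (79^1)^2 ≡ 79^2 = 6241 ≡ 61 (mod 103)
79^4 = (79^2)^2 ≡ 61^2 = 3721 ≡ 13 (mod 103)
79^8 = (79^4)^2 ≡ 13^2 = 169 ≡ 66 (mod 103)
79^15 = 79^8 · 79^4 · 79^2 · 79^1 ≡ 66 · 13 · 61 · 79 ≡ 76 (mod 103).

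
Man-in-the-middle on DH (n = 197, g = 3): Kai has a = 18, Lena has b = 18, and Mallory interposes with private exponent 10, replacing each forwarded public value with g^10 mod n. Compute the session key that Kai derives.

Kai receives Mallory's public value M = 3^10 mod 197 instead of the honest one.
3^1 ≡ 3 (mod 197)
3^2 = (3^1)^2 ≡ 3^2 = 9 ≡ 9 (mod 197)
3^4 = (3^2)^2 ≡ 9^2 = 81 ≡ 81 (mod 197)
3^8 = (3^4)^2 ≡ 81^2 = 6561 ≡ 60 (mod 197)
3^10 = 3^8 · 3^2 ≡ 60 · 9 ≡ 146 (mod 197).
So M = 146. Kai computes K = M^18 mod 197.
146^1 ≡ 146 (mod 197)
146^2 = (146^1)^2 ≡ 146^2 = 21316 ≡ 40 (mod 197)
146^4 = (146^2)^2 ≡ 40^2 = 1600 ≡ 24 (mod 197)
146^8 = (146^4)^2 ≡ 24^2 = 576 ≡ 182 (mod 197)
146^16 = (146^8)^2 ≡ 182^2 = 33124 ≡ 28 (mod 197)
146^18 = 146^16 · 146^2 ≡ 28 · 40 ≡ 135 (mod 197).

135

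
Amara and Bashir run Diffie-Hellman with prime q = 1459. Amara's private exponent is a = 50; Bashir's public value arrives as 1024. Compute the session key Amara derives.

Shared key K = 1024^50 mod 1459.
1024^1 ≡ 1024 (mod 1459)
1024^2 = (1024^1)^2 ≡ 1024^2 = 1048576 ≡ 1014 (mod 1459)
1024^4 = (1024^2)^2 ≡ 1014^2 = 1028196 ≡ 1060 (mod 1459)
1024^8 = (1024^4)^2 ≡ 1060^2 = 1123600 ≡ 170 (mod 1459)
1024^16 = (1024^8)^2 ≡ 170^2 = 28900 ≡ 1179 (mod 1459)
1024^32 = (1024^16)^2 ≡ 1179^2 = 1390041 ≡ 1073 (mod 1459)
1024^50 = 1024^32 · 1024^16 · 1024^2 ≡ 1073 · 1179 · 1014 ≡ 335 (mod 1459).

335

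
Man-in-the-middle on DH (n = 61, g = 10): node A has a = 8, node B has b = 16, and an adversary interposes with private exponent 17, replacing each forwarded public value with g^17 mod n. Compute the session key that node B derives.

22

Node B receives an adversary's public value M = 10^17 mod 61 instead of the honest one.
10^1 ≡ 10 (mod 61)
10^2 = (10^1)^2 ≡ 10^2 = 100 ≡ 39 (mod 61)
10^4 = (10^2)^2 ≡ 39^2 = 1521 ≡ 57 (mod 61)
10^8 = (10^4)^2 ≡ 57^2 = 3249 ≡ 16 (mod 61)
10^16 = (10^8)^2 ≡ 16^2 = 256 ≡ 12 (mod 61)
10^17 = 10^16 · 10^1 ≡ 12 · 10 ≡ 59 (mod 61).
So M = 59. Node B computes K = M^16 mod 61.
59^1 ≡ 59 (mod 61)
59^2 = (59^1)^2 ≡ 59^2 = 3481 ≡ 4 (mod 61)
59^4 = (59^2)^2 ≡ 4^2 = 16 ≡ 16 (mod 61)
59^8 = (59^4)^2 ≡ 16^2 = 256 ≡ 12 (mod 61)
59^16 = (59^8)^2 ≡ 12^2 = 144 ≡ 22 (mod 61)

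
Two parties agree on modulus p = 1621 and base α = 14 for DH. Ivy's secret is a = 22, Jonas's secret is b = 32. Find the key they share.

Ivy sends A = α^a mod p = 14^22 mod 1621.
14^1 ≡ 14 (mod 1621)
14^2 = (14^1)^2 ≡ 14^2 = 196 ≡ 196 (mod 1621)
14^4 = (14^2)^2 ≡ 196^2 = 38416 ≡ 1133 (mod 1621)
14^8 = (14^4)^2 ≡ 1133^2 = 1283689 ≡ 1478 (mod 1621)
14^16 = (14^8)^2 ≡ 1478^2 = 2184484 ≡ 997 (mod 1621)
14^22 = 14^16 · 14^4 · 14^2 ≡ 997 · 1133 · 196 ≡ 753 (mod 1621).
So A = 753. Jonas then computes K = A^b mod p = 753^32 mod 1621.
753^1 ≡ 753 (mod 1621)
753^2 = (753^1)^2 ≡ 753^2 = 567009 ≡ 1280 (mod 1621)
753^4 = (753^2)^2 ≡ 1280^2 = 1638400 ≡ 1190 (mod 1621)
753^8 = (753^4)^2 ≡ 1190^2 = 1416100 ≡ 967 (mod 1621)
753^16 = (753^8)^2 ≡ 967^2 = 935089 ≡ 1393 (mod 1621)
753^32 = (753^16)^2 ≡ 1393^2 = 1940449 ≡ 112 (mod 1621)

112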